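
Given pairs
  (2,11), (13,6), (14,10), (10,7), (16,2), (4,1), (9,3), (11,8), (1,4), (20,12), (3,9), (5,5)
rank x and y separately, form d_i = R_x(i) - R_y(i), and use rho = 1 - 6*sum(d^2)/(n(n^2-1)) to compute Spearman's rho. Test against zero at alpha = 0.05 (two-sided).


Step 1: Rank x and y separately (midranks; no ties here).
rank(x): 2->2, 13->9, 14->10, 10->7, 16->11, 4->4, 9->6, 11->8, 1->1, 20->12, 3->3, 5->5
rank(y): 11->11, 6->6, 10->10, 7->7, 2->2, 1->1, 3->3, 8->8, 4->4, 12->12, 9->9, 5->5
Step 2: d_i = R_x(i) - R_y(i); compute d_i^2.
  (2-11)^2=81, (9-6)^2=9, (10-10)^2=0, (7-7)^2=0, (11-2)^2=81, (4-1)^2=9, (6-3)^2=9, (8-8)^2=0, (1-4)^2=9, (12-12)^2=0, (3-9)^2=36, (5-5)^2=0
sum(d^2) = 234.
Step 3: rho = 1 - 6*234 / (12*(12^2 - 1)) = 1 - 1404/1716 = 0.181818.
Step 4: Under H0, t = rho * sqrt((n-2)/(1-rho^2)) = 0.5847 ~ t(10).
Step 5: Two-sided p-value from the t-distribution with 10 df = 0.571701.
Step 6: alpha = 0.05. fail to reject H0.

rho = 0.1818, p = 0.571701, fail to reject H0 at alpha = 0.05.


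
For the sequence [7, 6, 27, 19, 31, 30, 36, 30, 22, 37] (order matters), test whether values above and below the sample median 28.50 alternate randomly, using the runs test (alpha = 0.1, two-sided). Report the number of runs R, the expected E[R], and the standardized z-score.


Step 1: Compute median = 28.50; label A = above, B = below.
Labels in order: BBBBAAAABA  (n_A = 5, n_B = 5)
Step 2: Count runs R = 4.
Step 3: Under H0 (random ordering), E[R] = 2*n_A*n_B/(n_A+n_B) + 1 = 2*5*5/10 + 1 = 6.0000.
        Var[R] = 2*n_A*n_B*(2*n_A*n_B - n_A - n_B) / ((n_A+n_B)^2 * (n_A+n_B-1)) = 2000/900 = 2.2222.
        SD[R] = 1.4907.
Step 4: Continuity-corrected z = (R + 0.5 - E[R]) / SD[R] = (4 + 0.5 - 6.0000) / 1.4907 = -1.0062.
Step 5: Two-sided p-value via normal approximation = 2*(1 - Phi(|z|)) = 0.314305.
Step 6: alpha = 0.1. fail to reject H0.

R = 4, z = -1.0062, p = 0.314305, fail to reject H0.


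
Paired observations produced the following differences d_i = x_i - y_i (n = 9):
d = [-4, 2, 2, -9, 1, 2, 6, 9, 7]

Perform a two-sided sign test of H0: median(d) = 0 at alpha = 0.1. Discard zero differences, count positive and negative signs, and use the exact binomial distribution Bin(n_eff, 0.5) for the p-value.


Step 1: Discard zero differences. Original n = 9; n_eff = number of nonzero differences = 9.
Nonzero differences (with sign): -4, +2, +2, -9, +1, +2, +6, +9, +7
Step 2: Count signs: positive = 7, negative = 2.
Step 3: Under H0: P(positive) = 0.5, so the number of positives S ~ Bin(9, 0.5).
Step 4: Two-sided exact p-value = sum of Bin(9,0.5) probabilities at or below the observed probability = 0.179688.
Step 5: alpha = 0.1. fail to reject H0.

n_eff = 9, pos = 7, neg = 2, p = 0.179688, fail to reject H0.


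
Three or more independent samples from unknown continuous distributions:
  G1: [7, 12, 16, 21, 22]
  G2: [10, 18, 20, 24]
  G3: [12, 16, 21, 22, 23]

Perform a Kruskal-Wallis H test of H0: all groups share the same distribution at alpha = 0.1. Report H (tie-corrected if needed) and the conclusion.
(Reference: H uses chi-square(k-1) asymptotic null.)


Step 1: Combine all N = 14 observations and assign midranks.
sorted (value, group, rank): (7,G1,1), (10,G2,2), (12,G1,3.5), (12,G3,3.5), (16,G1,5.5), (16,G3,5.5), (18,G2,7), (20,G2,8), (21,G1,9.5), (21,G3,9.5), (22,G1,11.5), (22,G3,11.5), (23,G3,13), (24,G2,14)
Step 2: Sum ranks within each group.
R_1 = 31 (n_1 = 5)
R_2 = 31 (n_2 = 4)
R_3 = 43 (n_3 = 5)
Step 3: H = 12/(N(N+1)) * sum(R_i^2/n_i) - 3(N+1)
     = 12/(14*15) * (31^2/5 + 31^2/4 + 43^2/5) - 3*15
     = 0.057143 * 802.25 - 45
     = 0.842857.
Step 4: Ties present; correction factor C = 1 - 24/(14^3 - 14) = 0.991209. Corrected H = 0.842857 / 0.991209 = 0.850333.
Step 5: Under H0, H ~ chi^2(2); p-value = 0.653661.
Step 6: alpha = 0.1. fail to reject H0.

H = 0.8503, df = 2, p = 0.653661, fail to reject H0.


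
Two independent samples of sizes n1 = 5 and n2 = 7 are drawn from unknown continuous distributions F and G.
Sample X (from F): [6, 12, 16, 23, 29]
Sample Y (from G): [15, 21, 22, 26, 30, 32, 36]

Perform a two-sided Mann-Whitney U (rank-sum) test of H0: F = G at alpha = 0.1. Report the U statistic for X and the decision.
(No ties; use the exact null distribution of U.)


Step 1: Combine and sort all 12 observations; assign midranks.
sorted (value, group): (6,X), (12,X), (15,Y), (16,X), (21,Y), (22,Y), (23,X), (26,Y), (29,X), (30,Y), (32,Y), (36,Y)
ranks: 6->1, 12->2, 15->3, 16->4, 21->5, 22->6, 23->7, 26->8, 29->9, 30->10, 32->11, 36->12
Step 2: Rank sum for X: R1 = 1 + 2 + 4 + 7 + 9 = 23.
Step 3: U_X = R1 - n1(n1+1)/2 = 23 - 5*6/2 = 23 - 15 = 8.
       U_Y = n1*n2 - U_X = 35 - 8 = 27.
Step 4: No ties, so the exact null distribution of U (based on enumerating the C(12,5) = 792 equally likely rank assignments) gives the two-sided p-value.
Step 5: p-value = 0.148990; compare to alpha = 0.1. fail to reject H0.

U_X = 8, p = 0.148990, fail to reject H0 at alpha = 0.1.


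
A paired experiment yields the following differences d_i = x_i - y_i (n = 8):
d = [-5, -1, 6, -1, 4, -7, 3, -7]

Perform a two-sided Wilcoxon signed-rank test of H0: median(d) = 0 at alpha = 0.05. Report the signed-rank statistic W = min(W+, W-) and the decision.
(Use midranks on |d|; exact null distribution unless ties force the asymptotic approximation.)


Step 1: Drop any zero differences (none here) and take |d_i|.
|d| = [5, 1, 6, 1, 4, 7, 3, 7]
Step 2: Midrank |d_i| (ties get averaged ranks).
ranks: |5|->5, |1|->1.5, |6|->6, |1|->1.5, |4|->4, |7|->7.5, |3|->3, |7|->7.5
Step 3: Attach original signs; sum ranks with positive sign and with negative sign.
W+ = 6 + 4 + 3 = 13
W- = 5 + 1.5 + 1.5 + 7.5 + 7.5 = 23
(Check: W+ + W- = 36 should equal n(n+1)/2 = 36.)
Step 4: Test statistic W = min(W+, W-) = 13.
Step 5: Ties in |d|, so use the tie-corrected normal approximation.
        E[W] = n(n+1)/4 = 8*9/4 = 18.
        Tie groups: |d|=1 (t=2), |d|=7 (t=2); sum(t^3 - t) = 12.
        Var[W] = n(n+1)(2n+1)/24 - sum(t^3-t)/48 = 1224/24 - 12/48 = 50.75.
        z = (W - E[W]) / sqrt(Var[W]) = (13 - 18) / 7.1239 = -0.7019.
        Two-sided p = 2*Phi(z) = 0.482765.
Step 6: alpha = 0.05. fail to reject H0.

W+ = 13, W- = 23, W = min = 13, p = 0.482765, fail to reject H0.


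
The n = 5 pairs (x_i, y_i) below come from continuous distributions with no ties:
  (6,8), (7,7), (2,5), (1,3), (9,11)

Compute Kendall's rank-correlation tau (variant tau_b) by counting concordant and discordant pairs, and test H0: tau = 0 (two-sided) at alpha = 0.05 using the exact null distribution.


Step 1: Enumerate the 10 unordered pairs (i,j) with i<j and classify each by sign(x_j-x_i) * sign(y_j-y_i).
  (1,2):dx=+1,dy=-1->D; (1,3):dx=-4,dy=-3->C; (1,4):dx=-5,dy=-5->C; (1,5):dx=+3,dy=+3->C
  (2,3):dx=-5,dy=-2->C; (2,4):dx=-6,dy=-4->C; (2,5):dx=+2,dy=+4->C; (3,4):dx=-1,dy=-2->C
  (3,5):dx=+7,dy=+6->C; (4,5):dx=+8,dy=+8->C
Step 2: C = 9, D = 1, total pairs = 10.
Step 3: tau = (C - D)/(n(n-1)/2) = (9 - 1)/10 = 0.800000.
Step 4: Exact two-sided p-value (enumerate n! = 120 permutations of y under H0): p = 0.083333.
Step 5: alpha = 0.05. fail to reject H0.

tau_b = 0.8000 (C=9, D=1), p = 0.083333, fail to reject H0.


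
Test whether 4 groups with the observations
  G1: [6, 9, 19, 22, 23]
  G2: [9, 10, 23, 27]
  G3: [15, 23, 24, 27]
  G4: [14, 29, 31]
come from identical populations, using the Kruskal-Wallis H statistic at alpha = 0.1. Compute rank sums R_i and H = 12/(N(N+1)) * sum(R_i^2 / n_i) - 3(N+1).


Step 1: Combine all N = 16 observations and assign midranks.
sorted (value, group, rank): (6,G1,1), (9,G1,2.5), (9,G2,2.5), (10,G2,4), (14,G4,5), (15,G3,6), (19,G1,7), (22,G1,8), (23,G1,10), (23,G2,10), (23,G3,10), (24,G3,12), (27,G2,13.5), (27,G3,13.5), (29,G4,15), (31,G4,16)
Step 2: Sum ranks within each group.
R_1 = 28.5 (n_1 = 5)
R_2 = 30 (n_2 = 4)
R_3 = 41.5 (n_3 = 4)
R_4 = 36 (n_4 = 3)
Step 3: H = 12/(N(N+1)) * sum(R_i^2/n_i) - 3(N+1)
     = 12/(16*17) * (28.5^2/5 + 30^2/4 + 41.5^2/4 + 36^2/3) - 3*17
     = 0.044118 * 1250.01 - 51
     = 4.147610.
Step 4: Ties present; correction factor C = 1 - 36/(16^3 - 16) = 0.991176. Corrected H = 4.147610 / 0.991176 = 4.184533.
Step 5: Under H0, H ~ chi^2(3); p-value = 0.242215.
Step 6: alpha = 0.1. fail to reject H0.

H = 4.1845, df = 3, p = 0.242215, fail to reject H0.


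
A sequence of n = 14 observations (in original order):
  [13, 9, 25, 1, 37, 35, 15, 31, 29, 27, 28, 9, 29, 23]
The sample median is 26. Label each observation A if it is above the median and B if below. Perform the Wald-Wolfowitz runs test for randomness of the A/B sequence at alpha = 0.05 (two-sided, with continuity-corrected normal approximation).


Step 1: Compute median = 26; label A = above, B = below.
Labels in order: BBBBAABAAAABAB  (n_A = 7, n_B = 7)
Step 2: Count runs R = 7.
Step 3: Under H0 (random ordering), E[R] = 2*n_A*n_B/(n_A+n_B) + 1 = 2*7*7/14 + 1 = 8.0000.
        Var[R] = 2*n_A*n_B*(2*n_A*n_B - n_A - n_B) / ((n_A+n_B)^2 * (n_A+n_B-1)) = 8232/2548 = 3.2308.
        SD[R] = 1.7974.
Step 4: Continuity-corrected z = (R + 0.5 - E[R]) / SD[R] = (7 + 0.5 - 8.0000) / 1.7974 = -0.2782.
Step 5: Two-sided p-value via normal approximation = 2*(1 - Phi(|z|)) = 0.780879.
Step 6: alpha = 0.05. fail to reject H0.

R = 7, z = -0.2782, p = 0.780879, fail to reject H0.


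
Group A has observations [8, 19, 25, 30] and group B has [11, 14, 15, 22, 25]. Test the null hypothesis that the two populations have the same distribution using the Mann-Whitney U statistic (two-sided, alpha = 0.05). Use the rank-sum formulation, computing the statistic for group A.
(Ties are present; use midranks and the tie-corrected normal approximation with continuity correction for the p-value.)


Step 1: Combine and sort all 9 observations; assign midranks.
sorted (value, group): (8,X), (11,Y), (14,Y), (15,Y), (19,X), (22,Y), (25,X), (25,Y), (30,X)
ranks: 8->1, 11->2, 14->3, 15->4, 19->5, 22->6, 25->7.5, 25->7.5, 30->9
Step 2: Rank sum for X: R1 = 1 + 5 + 7.5 + 9 = 22.5.
Step 3: U_X = R1 - n1(n1+1)/2 = 22.5 - 4*5/2 = 22.5 - 10 = 12.5.
       U_Y = n1*n2 - U_X = 20 - 12.5 = 7.5.
Step 4: Ties are present, so use the tie-corrected normal approximation (with continuity correction) for the p-value.
Step 5: p-value = 0.622753; compare to alpha = 0.05. fail to reject H0.

U_X = 12.5, p = 0.622753, fail to reject H0 at alpha = 0.05.


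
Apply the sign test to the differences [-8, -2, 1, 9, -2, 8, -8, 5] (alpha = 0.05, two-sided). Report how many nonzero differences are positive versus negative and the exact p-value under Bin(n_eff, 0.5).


Step 1: Discard zero differences. Original n = 8; n_eff = number of nonzero differences = 8.
Nonzero differences (with sign): -8, -2, +1, +9, -2, +8, -8, +5
Step 2: Count signs: positive = 4, negative = 4.
Step 3: Under H0: P(positive) = 0.5, so the number of positives S ~ Bin(8, 0.5).
Step 4: Two-sided exact p-value = sum of Bin(8,0.5) probabilities at or below the observed probability = 1.000000.
Step 5: alpha = 0.05. fail to reject H0.

n_eff = 8, pos = 4, neg = 4, p = 1.000000, fail to reject H0.


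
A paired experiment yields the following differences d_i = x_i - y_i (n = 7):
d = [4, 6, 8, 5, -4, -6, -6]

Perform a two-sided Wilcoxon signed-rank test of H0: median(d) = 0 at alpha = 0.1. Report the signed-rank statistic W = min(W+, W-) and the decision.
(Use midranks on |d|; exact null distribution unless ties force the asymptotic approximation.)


Step 1: Drop any zero differences (none here) and take |d_i|.
|d| = [4, 6, 8, 5, 4, 6, 6]
Step 2: Midrank |d_i| (ties get averaged ranks).
ranks: |4|->1.5, |6|->5, |8|->7, |5|->3, |4|->1.5, |6|->5, |6|->5
Step 3: Attach original signs; sum ranks with positive sign and with negative sign.
W+ = 1.5 + 5 + 7 + 3 = 16.5
W- = 1.5 + 5 + 5 = 11.5
(Check: W+ + W- = 28 should equal n(n+1)/2 = 28.)
Step 4: Test statistic W = min(W+, W-) = 11.5.
Step 5: Ties in |d|, so use the tie-corrected normal approximation.
        E[W] = n(n+1)/4 = 7*8/4 = 14.
        Tie groups: |d|=4 (t=2), |d|=6 (t=3); sum(t^3 - t) = 30.
        Var[W] = n(n+1)(2n+1)/24 - sum(t^3-t)/48 = 840/24 - 30/48 = 34.375.
        z = (W - E[W]) / sqrt(Var[W]) = (11.5 - 14) / 5.8630 = -0.4264.
        Two-sided p = 2*Phi(z) = 0.669815.
Step 6: alpha = 0.1. fail to reject H0.

W+ = 16.5, W- = 11.5, W = min = 11.5, p = 0.669815, fail to reject H0.


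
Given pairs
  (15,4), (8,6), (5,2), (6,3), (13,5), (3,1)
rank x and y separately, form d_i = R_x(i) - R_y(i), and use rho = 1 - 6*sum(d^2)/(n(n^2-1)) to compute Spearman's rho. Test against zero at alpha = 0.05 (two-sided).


Step 1: Rank x and y separately (midranks; no ties here).
rank(x): 15->6, 8->4, 5->2, 6->3, 13->5, 3->1
rank(y): 4->4, 6->6, 2->2, 3->3, 5->5, 1->1
Step 2: d_i = R_x(i) - R_y(i); compute d_i^2.
  (6-4)^2=4, (4-6)^2=4, (2-2)^2=0, (3-3)^2=0, (5-5)^2=0, (1-1)^2=0
sum(d^2) = 8.
Step 3: rho = 1 - 6*8 / (6*(6^2 - 1)) = 1 - 48/210 = 0.771429.
Step 4: Under H0, t = rho * sqrt((n-2)/(1-rho^2)) = 2.4247 ~ t(4).
Step 5: Two-sided p-value from the t-distribution with 4 df = 0.072397.
Step 6: alpha = 0.05. fail to reject H0.

rho = 0.7714, p = 0.072397, fail to reject H0 at alpha = 0.05.


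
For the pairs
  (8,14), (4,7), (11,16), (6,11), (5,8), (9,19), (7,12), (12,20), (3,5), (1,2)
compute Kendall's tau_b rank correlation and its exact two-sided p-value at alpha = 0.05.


Step 1: Enumerate the 45 unordered pairs (i,j) with i<j and classify each by sign(x_j-x_i) * sign(y_j-y_i).
  (1,2):dx=-4,dy=-7->C; (1,3):dx=+3,dy=+2->C; (1,4):dx=-2,dy=-3->C; (1,5):dx=-3,dy=-6->C
  (1,6):dx=+1,dy=+5->C; (1,7):dx=-1,dy=-2->C; (1,8):dx=+4,dy=+6->C; (1,9):dx=-5,dy=-9->C
  (1,10):dx=-7,dy=-12->C; (2,3):dx=+7,dy=+9->C; (2,4):dx=+2,dy=+4->C; (2,5):dx=+1,dy=+1->C
  (2,6):dx=+5,dy=+12->C; (2,7):dx=+3,dy=+5->C; (2,8):dx=+8,dy=+13->C; (2,9):dx=-1,dy=-2->C
  (2,10):dx=-3,dy=-5->C; (3,4):dx=-5,dy=-5->C; (3,5):dx=-6,dy=-8->C; (3,6):dx=-2,dy=+3->D
  (3,7):dx=-4,dy=-4->C; (3,8):dx=+1,dy=+4->C; (3,9):dx=-8,dy=-11->C; (3,10):dx=-10,dy=-14->C
  (4,5):dx=-1,dy=-3->C; (4,6):dx=+3,dy=+8->C; (4,7):dx=+1,dy=+1->C; (4,8):dx=+6,dy=+9->C
  (4,9):dx=-3,dy=-6->C; (4,10):dx=-5,dy=-9->C; (5,6):dx=+4,dy=+11->C; (5,7):dx=+2,dy=+4->C
  (5,8):dx=+7,dy=+12->C; (5,9):dx=-2,dy=-3->C; (5,10):dx=-4,dy=-6->C; (6,7):dx=-2,dy=-7->C
  (6,8):dx=+3,dy=+1->C; (6,9):dx=-6,dy=-14->C; (6,10):dx=-8,dy=-17->C; (7,8):dx=+5,dy=+8->C
  (7,9):dx=-4,dy=-7->C; (7,10):dx=-6,dy=-10->C; (8,9):dx=-9,dy=-15->C; (8,10):dx=-11,dy=-18->C
  (9,10):dx=-2,dy=-3->C
Step 2: C = 44, D = 1, total pairs = 45.
Step 3: tau = (C - D)/(n(n-1)/2) = (44 - 1)/45 = 0.955556.
Step 4: Exact two-sided p-value (enumerate n! = 3628800 permutations of y under H0): p = 0.000006.
Step 5: alpha = 0.05. reject H0.

tau_b = 0.9556 (C=44, D=1), p = 0.000006, reject H0.


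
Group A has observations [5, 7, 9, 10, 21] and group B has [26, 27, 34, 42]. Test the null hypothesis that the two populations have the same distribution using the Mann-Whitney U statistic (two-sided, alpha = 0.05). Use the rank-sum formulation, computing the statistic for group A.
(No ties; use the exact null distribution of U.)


Step 1: Combine and sort all 9 observations; assign midranks.
sorted (value, group): (5,X), (7,X), (9,X), (10,X), (21,X), (26,Y), (27,Y), (34,Y), (42,Y)
ranks: 5->1, 7->2, 9->3, 10->4, 21->5, 26->6, 27->7, 34->8, 42->9
Step 2: Rank sum for X: R1 = 1 + 2 + 3 + 4 + 5 = 15.
Step 3: U_X = R1 - n1(n1+1)/2 = 15 - 5*6/2 = 15 - 15 = 0.
       U_Y = n1*n2 - U_X = 20 - 0 = 20.
Step 4: No ties, so the exact null distribution of U (based on enumerating the C(9,5) = 126 equally likely rank assignments) gives the two-sided p-value.
Step 5: p-value = 0.015873; compare to alpha = 0.05. reject H0.

U_X = 0, p = 0.015873, reject H0 at alpha = 0.05.


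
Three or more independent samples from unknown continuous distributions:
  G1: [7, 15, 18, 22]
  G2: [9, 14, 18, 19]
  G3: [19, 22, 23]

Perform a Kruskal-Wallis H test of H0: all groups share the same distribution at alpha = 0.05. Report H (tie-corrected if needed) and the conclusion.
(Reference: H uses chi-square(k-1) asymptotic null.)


Step 1: Combine all N = 11 observations and assign midranks.
sorted (value, group, rank): (7,G1,1), (9,G2,2), (14,G2,3), (15,G1,4), (18,G1,5.5), (18,G2,5.5), (19,G2,7.5), (19,G3,7.5), (22,G1,9.5), (22,G3,9.5), (23,G3,11)
Step 2: Sum ranks within each group.
R_1 = 20 (n_1 = 4)
R_2 = 18 (n_2 = 4)
R_3 = 28 (n_3 = 3)
Step 3: H = 12/(N(N+1)) * sum(R_i^2/n_i) - 3(N+1)
     = 12/(11*12) * (20^2/4 + 18^2/4 + 28^2/3) - 3*12
     = 0.090909 * 442.333 - 36
     = 4.212121.
Step 4: Ties present; correction factor C = 1 - 18/(11^3 - 11) = 0.986364. Corrected H = 4.212121 / 0.986364 = 4.270353.
Step 5: Under H0, H ~ chi^2(2); p-value = 0.118224.
Step 6: alpha = 0.05. fail to reject H0.

H = 4.2704, df = 2, p = 0.118224, fail to reject H0.


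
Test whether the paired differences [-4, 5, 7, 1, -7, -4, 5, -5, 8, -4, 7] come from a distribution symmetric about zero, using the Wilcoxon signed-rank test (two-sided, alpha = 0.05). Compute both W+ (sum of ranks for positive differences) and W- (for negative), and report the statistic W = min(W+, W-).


Step 1: Drop any zero differences (none here) and take |d_i|.
|d| = [4, 5, 7, 1, 7, 4, 5, 5, 8, 4, 7]
Step 2: Midrank |d_i| (ties get averaged ranks).
ranks: |4|->3, |5|->6, |7|->9, |1|->1, |7|->9, |4|->3, |5|->6, |5|->6, |8|->11, |4|->3, |7|->9
Step 3: Attach original signs; sum ranks with positive sign and with negative sign.
W+ = 6 + 9 + 1 + 6 + 11 + 9 = 42
W- = 3 + 9 + 3 + 6 + 3 = 24
(Check: W+ + W- = 66 should equal n(n+1)/2 = 66.)
Step 4: Test statistic W = min(W+, W-) = 24.
Step 5: Ties in |d|, so use the tie-corrected normal approximation.
        E[W] = n(n+1)/4 = 11*12/4 = 33.
        Tie groups: |d|=4 (t=3), |d|=5 (t=3), |d|=7 (t=3); sum(t^3 - t) = 72.
        Var[W] = n(n+1)(2n+1)/24 - sum(t^3-t)/48 = 3036/24 - 72/48 = 125.
        z = (W - E[W]) / sqrt(Var[W]) = (24 - 33) / 11.1803 = -0.8050.
        Two-sided p = 2*Phi(z) = 0.420829.
Step 6: alpha = 0.05. fail to reject H0.

W+ = 42, W- = 24, W = min = 24, p = 0.420829, fail to reject H0.


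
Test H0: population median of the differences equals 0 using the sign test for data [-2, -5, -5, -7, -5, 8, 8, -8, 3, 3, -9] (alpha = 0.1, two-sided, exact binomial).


Step 1: Discard zero differences. Original n = 11; n_eff = number of nonzero differences = 11.
Nonzero differences (with sign): -2, -5, -5, -7, -5, +8, +8, -8, +3, +3, -9
Step 2: Count signs: positive = 4, negative = 7.
Step 3: Under H0: P(positive) = 0.5, so the number of positives S ~ Bin(11, 0.5).
Step 4: Two-sided exact p-value = sum of Bin(11,0.5) probabilities at or below the observed probability = 0.548828.
Step 5: alpha = 0.1. fail to reject H0.

n_eff = 11, pos = 4, neg = 7, p = 0.548828, fail to reject H0.


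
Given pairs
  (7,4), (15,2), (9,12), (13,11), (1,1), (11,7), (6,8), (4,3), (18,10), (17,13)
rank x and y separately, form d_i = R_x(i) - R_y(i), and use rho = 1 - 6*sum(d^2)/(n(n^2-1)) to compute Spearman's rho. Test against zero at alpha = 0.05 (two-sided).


Step 1: Rank x and y separately (midranks; no ties here).
rank(x): 7->4, 15->8, 9->5, 13->7, 1->1, 11->6, 6->3, 4->2, 18->10, 17->9
rank(y): 4->4, 2->2, 12->9, 11->8, 1->1, 7->5, 8->6, 3->3, 10->7, 13->10
Step 2: d_i = R_x(i) - R_y(i); compute d_i^2.
  (4-4)^2=0, (8-2)^2=36, (5-9)^2=16, (7-8)^2=1, (1-1)^2=0, (6-5)^2=1, (3-6)^2=9, (2-3)^2=1, (10-7)^2=9, (9-10)^2=1
sum(d^2) = 74.
Step 3: rho = 1 - 6*74 / (10*(10^2 - 1)) = 1 - 444/990 = 0.551515.
Step 4: Under H0, t = rho * sqrt((n-2)/(1-rho^2)) = 1.8700 ~ t(8).
Step 5: Two-sided p-value from the t-distribution with 8 df = 0.098401.
Step 6: alpha = 0.05. fail to reject H0.

rho = 0.5515, p = 0.098401, fail to reject H0 at alpha = 0.05.


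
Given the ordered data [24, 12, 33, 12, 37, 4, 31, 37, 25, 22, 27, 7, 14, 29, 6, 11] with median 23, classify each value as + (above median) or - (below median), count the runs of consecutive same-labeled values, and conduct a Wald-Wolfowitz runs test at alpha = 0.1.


Step 1: Compute median = 23; label A = above, B = below.
Labels in order: ABABABAAABABBABB  (n_A = 8, n_B = 8)
Step 2: Count runs R = 12.
Step 3: Under H0 (random ordering), E[R] = 2*n_A*n_B/(n_A+n_B) + 1 = 2*8*8/16 + 1 = 9.0000.
        Var[R] = 2*n_A*n_B*(2*n_A*n_B - n_A - n_B) / ((n_A+n_B)^2 * (n_A+n_B-1)) = 14336/3840 = 3.7333.
        SD[R] = 1.9322.
Step 4: Continuity-corrected z = (R - 0.5 - E[R]) / SD[R] = (12 - 0.5 - 9.0000) / 1.9322 = 1.2939.
Step 5: Two-sided p-value via normal approximation = 2*(1 - Phi(|z|)) = 0.195709.
Step 6: alpha = 0.1. fail to reject H0.

R = 12, z = 1.2939, p = 0.195709, fail to reject H0.


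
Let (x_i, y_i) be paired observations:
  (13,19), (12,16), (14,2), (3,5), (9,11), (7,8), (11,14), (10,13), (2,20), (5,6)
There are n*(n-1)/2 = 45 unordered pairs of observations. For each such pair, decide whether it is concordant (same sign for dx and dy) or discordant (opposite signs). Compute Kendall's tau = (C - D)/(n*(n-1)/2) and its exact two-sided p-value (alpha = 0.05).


Step 1: Enumerate the 45 unordered pairs (i,j) with i<j and classify each by sign(x_j-x_i) * sign(y_j-y_i).
  (1,2):dx=-1,dy=-3->C; (1,3):dx=+1,dy=-17->D; (1,4):dx=-10,dy=-14->C; (1,5):dx=-4,dy=-8->C
  (1,6):dx=-6,dy=-11->C; (1,7):dx=-2,dy=-5->C; (1,8):dx=-3,dy=-6->C; (1,9):dx=-11,dy=+1->D
  (1,10):dx=-8,dy=-13->C; (2,3):dx=+2,dy=-14->D; (2,4):dx=-9,dy=-11->C; (2,5):dx=-3,dy=-5->C
  (2,6):dx=-5,dy=-8->C; (2,7):dx=-1,dy=-2->C; (2,8):dx=-2,dy=-3->C; (2,9):dx=-10,dy=+4->D
  (2,10):dx=-7,dy=-10->C; (3,4):dx=-11,dy=+3->D; (3,5):dx=-5,dy=+9->D; (3,6):dx=-7,dy=+6->D
  (3,7):dx=-3,dy=+12->D; (3,8):dx=-4,dy=+11->D; (3,9):dx=-12,dy=+18->D; (3,10):dx=-9,dy=+4->D
  (4,5):dx=+6,dy=+6->C; (4,6):dx=+4,dy=+3->C; (4,7):dx=+8,dy=+9->C; (4,8):dx=+7,dy=+8->C
  (4,9):dx=-1,dy=+15->D; (4,10):dx=+2,dy=+1->C; (5,6):dx=-2,dy=-3->C; (5,7):dx=+2,dy=+3->C
  (5,8):dx=+1,dy=+2->C; (5,9):dx=-7,dy=+9->D; (5,10):dx=-4,dy=-5->C; (6,7):dx=+4,dy=+6->C
  (6,8):dx=+3,dy=+5->C; (6,9):dx=-5,dy=+12->D; (6,10):dx=-2,dy=-2->C; (7,8):dx=-1,dy=-1->C
  (7,9):dx=-9,dy=+6->D; (7,10):dx=-6,dy=-8->C; (8,9):dx=-8,dy=+7->D; (8,10):dx=-5,dy=-7->C
  (9,10):dx=+3,dy=-14->D
Step 2: C = 28, D = 17, total pairs = 45.
Step 3: tau = (C - D)/(n(n-1)/2) = (28 - 17)/45 = 0.244444.
Step 4: Exact two-sided p-value (enumerate n! = 3628800 permutations of y under H0): p = 0.380720.
Step 5: alpha = 0.05. fail to reject H0.

tau_b = 0.2444 (C=28, D=17), p = 0.380720, fail to reject H0.


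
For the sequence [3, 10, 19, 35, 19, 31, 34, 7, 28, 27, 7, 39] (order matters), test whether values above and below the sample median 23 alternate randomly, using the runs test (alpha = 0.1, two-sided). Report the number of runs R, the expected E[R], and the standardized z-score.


Step 1: Compute median = 23; label A = above, B = below.
Labels in order: BBBABAABAABA  (n_A = 6, n_B = 6)
Step 2: Count runs R = 8.
Step 3: Under H0 (random ordering), E[R] = 2*n_A*n_B/(n_A+n_B) + 1 = 2*6*6/12 + 1 = 7.0000.
        Var[R] = 2*n_A*n_B*(2*n_A*n_B - n_A - n_B) / ((n_A+n_B)^2 * (n_A+n_B-1)) = 4320/1584 = 2.7273.
        SD[R] = 1.6514.
Step 4: Continuity-corrected z = (R - 0.5 - E[R]) / SD[R] = (8 - 0.5 - 7.0000) / 1.6514 = 0.3028.
Step 5: Two-sided p-value via normal approximation = 2*(1 - Phi(|z|)) = 0.762069.
Step 6: alpha = 0.1. fail to reject H0.

R = 8, z = 0.3028, p = 0.762069, fail to reject H0.


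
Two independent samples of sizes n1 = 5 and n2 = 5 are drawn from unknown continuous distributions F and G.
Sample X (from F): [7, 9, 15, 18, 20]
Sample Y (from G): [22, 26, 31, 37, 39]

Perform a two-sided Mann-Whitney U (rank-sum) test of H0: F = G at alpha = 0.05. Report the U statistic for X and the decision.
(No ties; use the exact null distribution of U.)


Step 1: Combine and sort all 10 observations; assign midranks.
sorted (value, group): (7,X), (9,X), (15,X), (18,X), (20,X), (22,Y), (26,Y), (31,Y), (37,Y), (39,Y)
ranks: 7->1, 9->2, 15->3, 18->4, 20->5, 22->6, 26->7, 31->8, 37->9, 39->10
Step 2: Rank sum for X: R1 = 1 + 2 + 3 + 4 + 5 = 15.
Step 3: U_X = R1 - n1(n1+1)/2 = 15 - 5*6/2 = 15 - 15 = 0.
       U_Y = n1*n2 - U_X = 25 - 0 = 25.
Step 4: No ties, so the exact null distribution of U (based on enumerating the C(10,5) = 252 equally likely rank assignments) gives the two-sided p-value.
Step 5: p-value = 0.007937; compare to alpha = 0.05. reject H0.

U_X = 0, p = 0.007937, reject H0 at alpha = 0.05.


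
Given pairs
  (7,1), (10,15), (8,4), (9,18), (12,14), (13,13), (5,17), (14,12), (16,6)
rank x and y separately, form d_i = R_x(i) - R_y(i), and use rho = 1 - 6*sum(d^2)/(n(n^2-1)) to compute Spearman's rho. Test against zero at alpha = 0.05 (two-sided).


Step 1: Rank x and y separately (midranks; no ties here).
rank(x): 7->2, 10->5, 8->3, 9->4, 12->6, 13->7, 5->1, 14->8, 16->9
rank(y): 1->1, 15->7, 4->2, 18->9, 14->6, 13->5, 17->8, 12->4, 6->3
Step 2: d_i = R_x(i) - R_y(i); compute d_i^2.
  (2-1)^2=1, (5-7)^2=4, (3-2)^2=1, (4-9)^2=25, (6-6)^2=0, (7-5)^2=4, (1-8)^2=49, (8-4)^2=16, (9-3)^2=36
sum(d^2) = 136.
Step 3: rho = 1 - 6*136 / (9*(9^2 - 1)) = 1 - 816/720 = -0.133333.
Step 4: Under H0, t = rho * sqrt((n-2)/(1-rho^2)) = -0.3559 ~ t(7).
Step 5: Two-sided p-value from the t-distribution with 7 df = 0.732368.
Step 6: alpha = 0.05. fail to reject H0.

rho = -0.1333, p = 0.732368, fail to reject H0 at alpha = 0.05.


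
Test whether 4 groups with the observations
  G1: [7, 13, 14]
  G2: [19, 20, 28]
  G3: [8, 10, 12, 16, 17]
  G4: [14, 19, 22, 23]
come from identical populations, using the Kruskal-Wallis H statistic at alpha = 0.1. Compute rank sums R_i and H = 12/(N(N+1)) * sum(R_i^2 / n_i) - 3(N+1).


Step 1: Combine all N = 15 observations and assign midranks.
sorted (value, group, rank): (7,G1,1), (8,G3,2), (10,G3,3), (12,G3,4), (13,G1,5), (14,G1,6.5), (14,G4,6.5), (16,G3,8), (17,G3,9), (19,G2,10.5), (19,G4,10.5), (20,G2,12), (22,G4,13), (23,G4,14), (28,G2,15)
Step 2: Sum ranks within each group.
R_1 = 12.5 (n_1 = 3)
R_2 = 37.5 (n_2 = 3)
R_3 = 26 (n_3 = 5)
R_4 = 44 (n_4 = 4)
Step 3: H = 12/(N(N+1)) * sum(R_i^2/n_i) - 3(N+1)
     = 12/(15*16) * (12.5^2/3 + 37.5^2/3 + 26^2/5 + 44^2/4) - 3*16
     = 0.050000 * 1140.03 - 48
     = 9.001667.
Step 4: Ties present; correction factor C = 1 - 12/(15^3 - 15) = 0.996429. Corrected H = 9.001667 / 0.996429 = 9.033931.
Step 5: Under H0, H ~ chi^2(3); p-value = 0.028843.
Step 6: alpha = 0.1. reject H0.

H = 9.0339, df = 3, p = 0.028843, reject H0.


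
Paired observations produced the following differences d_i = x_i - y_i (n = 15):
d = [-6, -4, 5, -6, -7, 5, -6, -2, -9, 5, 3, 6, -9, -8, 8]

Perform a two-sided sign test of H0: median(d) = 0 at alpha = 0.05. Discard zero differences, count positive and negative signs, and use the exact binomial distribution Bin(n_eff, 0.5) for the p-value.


Step 1: Discard zero differences. Original n = 15; n_eff = number of nonzero differences = 15.
Nonzero differences (with sign): -6, -4, +5, -6, -7, +5, -6, -2, -9, +5, +3, +6, -9, -8, +8
Step 2: Count signs: positive = 6, negative = 9.
Step 3: Under H0: P(positive) = 0.5, so the number of positives S ~ Bin(15, 0.5).
Step 4: Two-sided exact p-value = sum of Bin(15,0.5) probabilities at or below the observed probability = 0.607239.
Step 5: alpha = 0.05. fail to reject H0.

n_eff = 15, pos = 6, neg = 9, p = 0.607239, fail to reject H0.


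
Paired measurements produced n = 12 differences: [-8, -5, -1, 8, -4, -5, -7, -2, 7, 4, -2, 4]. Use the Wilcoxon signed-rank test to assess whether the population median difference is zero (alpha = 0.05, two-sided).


Step 1: Drop any zero differences (none here) and take |d_i|.
|d| = [8, 5, 1, 8, 4, 5, 7, 2, 7, 4, 2, 4]
Step 2: Midrank |d_i| (ties get averaged ranks).
ranks: |8|->11.5, |5|->7.5, |1|->1, |8|->11.5, |4|->5, |5|->7.5, |7|->9.5, |2|->2.5, |7|->9.5, |4|->5, |2|->2.5, |4|->5
Step 3: Attach original signs; sum ranks with positive sign and with negative sign.
W+ = 11.5 + 9.5 + 5 + 5 = 31
W- = 11.5 + 7.5 + 1 + 5 + 7.5 + 9.5 + 2.5 + 2.5 = 47
(Check: W+ + W- = 78 should equal n(n+1)/2 = 78.)
Step 4: Test statistic W = min(W+, W-) = 31.
Step 5: Ties in |d|, so use the tie-corrected normal approximation.
        E[W] = n(n+1)/4 = 12*13/4 = 39.
        Tie groups: |d|=2 (t=2), |d|=4 (t=3), |d|=5 (t=2), |d|=7 (t=2), |d|=8 (t=2); sum(t^3 - t) = 48.
        Var[W] = n(n+1)(2n+1)/24 - sum(t^3-t)/48 = 3900/24 - 48/48 = 161.5.
        z = (W - E[W]) / sqrt(Var[W]) = (31 - 39) / 12.7083 = -0.6295.
        Two-sided p = 2*Phi(z) = 0.529014.
Step 6: alpha = 0.05. fail to reject H0.

W+ = 31, W- = 47, W = min = 31, p = 0.529014, fail to reject H0.


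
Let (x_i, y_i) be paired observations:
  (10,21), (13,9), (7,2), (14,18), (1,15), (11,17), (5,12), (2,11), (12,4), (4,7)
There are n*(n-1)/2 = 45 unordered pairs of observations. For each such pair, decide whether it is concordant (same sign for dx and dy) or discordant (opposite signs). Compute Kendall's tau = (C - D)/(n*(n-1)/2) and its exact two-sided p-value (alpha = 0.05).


Step 1: Enumerate the 45 unordered pairs (i,j) with i<j and classify each by sign(x_j-x_i) * sign(y_j-y_i).
  (1,2):dx=+3,dy=-12->D; (1,3):dx=-3,dy=-19->C; (1,4):dx=+4,dy=-3->D; (1,5):dx=-9,dy=-6->C
  (1,6):dx=+1,dy=-4->D; (1,7):dx=-5,dy=-9->C; (1,8):dx=-8,dy=-10->C; (1,9):dx=+2,dy=-17->D
  (1,10):dx=-6,dy=-14->C; (2,3):dx=-6,dy=-7->C; (2,4):dx=+1,dy=+9->C; (2,5):dx=-12,dy=+6->D
  (2,6):dx=-2,dy=+8->D; (2,7):dx=-8,dy=+3->D; (2,8):dx=-11,dy=+2->D; (2,9):dx=-1,dy=-5->C
  (2,10):dx=-9,dy=-2->C; (3,4):dx=+7,dy=+16->C; (3,5):dx=-6,dy=+13->D; (3,6):dx=+4,dy=+15->C
  (3,7):dx=-2,dy=+10->D; (3,8):dx=-5,dy=+9->D; (3,9):dx=+5,dy=+2->C; (3,10):dx=-3,dy=+5->D
  (4,5):dx=-13,dy=-3->C; (4,6):dx=-3,dy=-1->C; (4,7):dx=-9,dy=-6->C; (4,8):dx=-12,dy=-7->C
  (4,9):dx=-2,dy=-14->C; (4,10):dx=-10,dy=-11->C; (5,6):dx=+10,dy=+2->C; (5,7):dx=+4,dy=-3->D
  (5,8):dx=+1,dy=-4->D; (5,9):dx=+11,dy=-11->D; (5,10):dx=+3,dy=-8->D; (6,7):dx=-6,dy=-5->C
  (6,8):dx=-9,dy=-6->C; (6,9):dx=+1,dy=-13->D; (6,10):dx=-7,dy=-10->C; (7,8):dx=-3,dy=-1->C
  (7,9):dx=+7,dy=-8->D; (7,10):dx=-1,dy=-5->C; (8,9):dx=+10,dy=-7->D; (8,10):dx=+2,dy=-4->D
  (9,10):dx=-8,dy=+3->D
Step 2: C = 24, D = 21, total pairs = 45.
Step 3: tau = (C - D)/(n(n-1)/2) = (24 - 21)/45 = 0.066667.
Step 4: Exact two-sided p-value (enumerate n! = 3628800 permutations of y under H0): p = 0.861801.
Step 5: alpha = 0.05. fail to reject H0.

tau_b = 0.0667 (C=24, D=21), p = 0.861801, fail to reject H0.


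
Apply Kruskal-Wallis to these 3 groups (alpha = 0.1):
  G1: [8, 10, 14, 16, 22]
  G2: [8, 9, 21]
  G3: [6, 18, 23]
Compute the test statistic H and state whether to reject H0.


Step 1: Combine all N = 11 observations and assign midranks.
sorted (value, group, rank): (6,G3,1), (8,G1,2.5), (8,G2,2.5), (9,G2,4), (10,G1,5), (14,G1,6), (16,G1,7), (18,G3,8), (21,G2,9), (22,G1,10), (23,G3,11)
Step 2: Sum ranks within each group.
R_1 = 30.5 (n_1 = 5)
R_2 = 15.5 (n_2 = 3)
R_3 = 20 (n_3 = 3)
Step 3: H = 12/(N(N+1)) * sum(R_i^2/n_i) - 3(N+1)
     = 12/(11*12) * (30.5^2/5 + 15.5^2/3 + 20^2/3) - 3*12
     = 0.090909 * 399.467 - 36
     = 0.315152.
Step 4: Ties present; correction factor C = 1 - 6/(11^3 - 11) = 0.995455. Corrected H = 0.315152 / 0.995455 = 0.316591.
Step 5: Under H0, H ~ chi^2(2); p-value = 0.853598.
Step 6: alpha = 0.1. fail to reject H0.

H = 0.3166, df = 2, p = 0.853598, fail to reject H0.


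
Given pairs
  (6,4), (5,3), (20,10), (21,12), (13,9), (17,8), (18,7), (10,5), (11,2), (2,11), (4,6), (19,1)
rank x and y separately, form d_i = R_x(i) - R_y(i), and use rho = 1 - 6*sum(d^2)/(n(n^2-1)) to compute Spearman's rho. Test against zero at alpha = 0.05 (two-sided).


Step 1: Rank x and y separately (midranks; no ties here).
rank(x): 6->4, 5->3, 20->11, 21->12, 13->7, 17->8, 18->9, 10->5, 11->6, 2->1, 4->2, 19->10
rank(y): 4->4, 3->3, 10->10, 12->12, 9->9, 8->8, 7->7, 5->5, 2->2, 11->11, 6->6, 1->1
Step 2: d_i = R_x(i) - R_y(i); compute d_i^2.
  (4-4)^2=0, (3-3)^2=0, (11-10)^2=1, (12-12)^2=0, (7-9)^2=4, (8-8)^2=0, (9-7)^2=4, (5-5)^2=0, (6-2)^2=16, (1-11)^2=100, (2-6)^2=16, (10-1)^2=81
sum(d^2) = 222.
Step 3: rho = 1 - 6*222 / (12*(12^2 - 1)) = 1 - 1332/1716 = 0.223776.
Step 4: Under H0, t = rho * sqrt((n-2)/(1-rho^2)) = 0.7261 ~ t(10).
Step 5: Two-sided p-value from the t-distribution with 10 df = 0.484452.
Step 6: alpha = 0.05. fail to reject H0.

rho = 0.2238, p = 0.484452, fail to reject H0 at alpha = 0.05.


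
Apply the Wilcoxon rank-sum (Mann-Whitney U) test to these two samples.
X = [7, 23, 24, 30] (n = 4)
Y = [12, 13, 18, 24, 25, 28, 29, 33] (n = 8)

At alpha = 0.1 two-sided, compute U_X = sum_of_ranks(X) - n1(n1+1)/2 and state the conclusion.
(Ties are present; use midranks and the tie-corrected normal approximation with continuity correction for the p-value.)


Step 1: Combine and sort all 12 observations; assign midranks.
sorted (value, group): (7,X), (12,Y), (13,Y), (18,Y), (23,X), (24,X), (24,Y), (25,Y), (28,Y), (29,Y), (30,X), (33,Y)
ranks: 7->1, 12->2, 13->3, 18->4, 23->5, 24->6.5, 24->6.5, 25->8, 28->9, 29->10, 30->11, 33->12
Step 2: Rank sum for X: R1 = 1 + 5 + 6.5 + 11 = 23.5.
Step 3: U_X = R1 - n1(n1+1)/2 = 23.5 - 4*5/2 = 23.5 - 10 = 13.5.
       U_Y = n1*n2 - U_X = 32 - 13.5 = 18.5.
Step 4: Ties are present, so use the tie-corrected normal approximation (with continuity correction) for the p-value.
Step 5: p-value = 0.733647; compare to alpha = 0.1. fail to reject H0.

U_X = 13.5, p = 0.733647, fail to reject H0 at alpha = 0.1.


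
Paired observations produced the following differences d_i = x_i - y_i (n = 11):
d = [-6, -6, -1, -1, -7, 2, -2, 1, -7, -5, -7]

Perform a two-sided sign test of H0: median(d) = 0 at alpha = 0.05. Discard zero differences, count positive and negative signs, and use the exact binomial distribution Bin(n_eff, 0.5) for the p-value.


Step 1: Discard zero differences. Original n = 11; n_eff = number of nonzero differences = 11.
Nonzero differences (with sign): -6, -6, -1, -1, -7, +2, -2, +1, -7, -5, -7
Step 2: Count signs: positive = 2, negative = 9.
Step 3: Under H0: P(positive) = 0.5, so the number of positives S ~ Bin(11, 0.5).
Step 4: Two-sided exact p-value = sum of Bin(11,0.5) probabilities at or below the observed probability = 0.065430.
Step 5: alpha = 0.05. fail to reject H0.

n_eff = 11, pos = 2, neg = 9, p = 0.065430, fail to reject H0.


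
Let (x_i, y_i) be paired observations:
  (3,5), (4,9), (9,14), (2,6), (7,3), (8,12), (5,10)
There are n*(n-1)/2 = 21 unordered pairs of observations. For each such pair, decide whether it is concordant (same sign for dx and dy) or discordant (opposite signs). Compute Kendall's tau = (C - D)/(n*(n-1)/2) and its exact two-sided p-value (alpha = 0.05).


Step 1: Enumerate the 21 unordered pairs (i,j) with i<j and classify each by sign(x_j-x_i) * sign(y_j-y_i).
  (1,2):dx=+1,dy=+4->C; (1,3):dx=+6,dy=+9->C; (1,4):dx=-1,dy=+1->D; (1,5):dx=+4,dy=-2->D
  (1,6):dx=+5,dy=+7->C; (1,7):dx=+2,dy=+5->C; (2,3):dx=+5,dy=+5->C; (2,4):dx=-2,dy=-3->C
  (2,5):dx=+3,dy=-6->D; (2,6):dx=+4,dy=+3->C; (2,7):dx=+1,dy=+1->C; (3,4):dx=-7,dy=-8->C
  (3,5):dx=-2,dy=-11->C; (3,6):dx=-1,dy=-2->C; (3,7):dx=-4,dy=-4->C; (4,5):dx=+5,dy=-3->D
  (4,6):dx=+6,dy=+6->C; (4,7):dx=+3,dy=+4->C; (5,6):dx=+1,dy=+9->C; (5,7):dx=-2,dy=+7->D
  (6,7):dx=-3,dy=-2->C
Step 2: C = 16, D = 5, total pairs = 21.
Step 3: tau = (C - D)/(n(n-1)/2) = (16 - 5)/21 = 0.523810.
Step 4: Exact two-sided p-value (enumerate n! = 5040 permutations of y under H0): p = 0.136111.
Step 5: alpha = 0.05. fail to reject H0.

tau_b = 0.5238 (C=16, D=5), p = 0.136111, fail to reject H0.


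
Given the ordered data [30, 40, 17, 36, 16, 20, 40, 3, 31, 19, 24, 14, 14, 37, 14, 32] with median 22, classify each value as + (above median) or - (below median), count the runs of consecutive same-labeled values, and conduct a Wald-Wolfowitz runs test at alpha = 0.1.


Step 1: Compute median = 22; label A = above, B = below.
Labels in order: AABABBABABABBABA  (n_A = 8, n_B = 8)
Step 2: Count runs R = 13.
Step 3: Under H0 (random ordering), E[R] = 2*n_A*n_B/(n_A+n_B) + 1 = 2*8*8/16 + 1 = 9.0000.
        Var[R] = 2*n_A*n_B*(2*n_A*n_B - n_A - n_B) / ((n_A+n_B)^2 * (n_A+n_B-1)) = 14336/3840 = 3.7333.
        SD[R] = 1.9322.
Step 4: Continuity-corrected z = (R - 0.5 - E[R]) / SD[R] = (13 - 0.5 - 9.0000) / 1.9322 = 1.8114.
Step 5: Two-sided p-value via normal approximation = 2*(1 - Phi(|z|)) = 0.070076.
Step 6: alpha = 0.1. reject H0.

R = 13, z = 1.8114, p = 0.070076, reject H0.


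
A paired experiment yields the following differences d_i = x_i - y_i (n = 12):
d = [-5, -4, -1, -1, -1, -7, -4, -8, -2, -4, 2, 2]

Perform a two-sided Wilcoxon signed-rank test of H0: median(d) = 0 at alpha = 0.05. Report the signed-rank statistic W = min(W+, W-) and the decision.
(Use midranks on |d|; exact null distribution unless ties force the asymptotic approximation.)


Step 1: Drop any zero differences (none here) and take |d_i|.
|d| = [5, 4, 1, 1, 1, 7, 4, 8, 2, 4, 2, 2]
Step 2: Midrank |d_i| (ties get averaged ranks).
ranks: |5|->10, |4|->8, |1|->2, |1|->2, |1|->2, |7|->11, |4|->8, |8|->12, |2|->5, |4|->8, |2|->5, |2|->5
Step 3: Attach original signs; sum ranks with positive sign and with negative sign.
W+ = 5 + 5 = 10
W- = 10 + 8 + 2 + 2 + 2 + 11 + 8 + 12 + 5 + 8 = 68
(Check: W+ + W- = 78 should equal n(n+1)/2 = 78.)
Step 4: Test statistic W = min(W+, W-) = 10.
Step 5: Ties in |d|, so use the tie-corrected normal approximation.
        E[W] = n(n+1)/4 = 12*13/4 = 39.
        Tie groups: |d|=1 (t=3), |d|=2 (t=3), |d|=4 (t=3); sum(t^3 - t) = 72.
        Var[W] = n(n+1)(2n+1)/24 - sum(t^3-t)/48 = 3900/24 - 72/48 = 161.
        z = (W - E[W]) / sqrt(Var[W]) = (10 - 39) / 12.6886 = -2.2855.
        Two-sided p = 2*Phi(z) = 0.022282.
Step 6: alpha = 0.05. reject H0.

W+ = 10, W- = 68, W = min = 10, p = 0.022282, reject H0.


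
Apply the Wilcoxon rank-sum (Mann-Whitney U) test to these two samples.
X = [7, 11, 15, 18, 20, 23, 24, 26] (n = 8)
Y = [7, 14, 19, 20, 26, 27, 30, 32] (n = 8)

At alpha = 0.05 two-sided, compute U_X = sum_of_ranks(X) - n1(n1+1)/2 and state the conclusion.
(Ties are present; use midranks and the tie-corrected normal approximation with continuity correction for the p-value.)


Step 1: Combine and sort all 16 observations; assign midranks.
sorted (value, group): (7,X), (7,Y), (11,X), (14,Y), (15,X), (18,X), (19,Y), (20,X), (20,Y), (23,X), (24,X), (26,X), (26,Y), (27,Y), (30,Y), (32,Y)
ranks: 7->1.5, 7->1.5, 11->3, 14->4, 15->5, 18->6, 19->7, 20->8.5, 20->8.5, 23->10, 24->11, 26->12.5, 26->12.5, 27->14, 30->15, 32->16
Step 2: Rank sum for X: R1 = 1.5 + 3 + 5 + 6 + 8.5 + 10 + 11 + 12.5 = 57.5.
Step 3: U_X = R1 - n1(n1+1)/2 = 57.5 - 8*9/2 = 57.5 - 36 = 21.5.
       U_Y = n1*n2 - U_X = 64 - 21.5 = 42.5.
Step 4: Ties are present, so use the tie-corrected normal approximation (with continuity correction) for the p-value.
Step 5: p-value = 0.292554; compare to alpha = 0.05. fail to reject H0.

U_X = 21.5, p = 0.292554, fail to reject H0 at alpha = 0.05.


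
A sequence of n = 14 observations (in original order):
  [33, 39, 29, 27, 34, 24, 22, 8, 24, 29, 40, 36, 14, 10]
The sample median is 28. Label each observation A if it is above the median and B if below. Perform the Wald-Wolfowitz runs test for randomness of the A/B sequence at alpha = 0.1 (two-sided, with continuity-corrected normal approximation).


Step 1: Compute median = 28; label A = above, B = below.
Labels in order: AAABABBBBAAABB  (n_A = 7, n_B = 7)
Step 2: Count runs R = 6.
Step 3: Under H0 (random ordering), E[R] = 2*n_A*n_B/(n_A+n_B) + 1 = 2*7*7/14 + 1 = 8.0000.
        Var[R] = 2*n_A*n_B*(2*n_A*n_B - n_A - n_B) / ((n_A+n_B)^2 * (n_A+n_B-1)) = 8232/2548 = 3.2308.
        SD[R] = 1.7974.
Step 4: Continuity-corrected z = (R + 0.5 - E[R]) / SD[R] = (6 + 0.5 - 8.0000) / 1.7974 = -0.8345.
Step 5: Two-sided p-value via normal approximation = 2*(1 - Phi(|z|)) = 0.403986.
Step 6: alpha = 0.1. fail to reject H0.

R = 6, z = -0.8345, p = 0.403986, fail to reject H0.


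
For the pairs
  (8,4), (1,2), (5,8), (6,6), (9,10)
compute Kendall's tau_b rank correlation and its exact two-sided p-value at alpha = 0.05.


Step 1: Enumerate the 10 unordered pairs (i,j) with i<j and classify each by sign(x_j-x_i) * sign(y_j-y_i).
  (1,2):dx=-7,dy=-2->C; (1,3):dx=-3,dy=+4->D; (1,4):dx=-2,dy=+2->D; (1,5):dx=+1,dy=+6->C
  (2,3):dx=+4,dy=+6->C; (2,4):dx=+5,dy=+4->C; (2,5):dx=+8,dy=+8->C; (3,4):dx=+1,dy=-2->D
  (3,5):dx=+4,dy=+2->C; (4,5):dx=+3,dy=+4->C
Step 2: C = 7, D = 3, total pairs = 10.
Step 3: tau = (C - D)/(n(n-1)/2) = (7 - 3)/10 = 0.400000.
Step 4: Exact two-sided p-value (enumerate n! = 120 permutations of y under H0): p = 0.483333.
Step 5: alpha = 0.05. fail to reject H0.

tau_b = 0.4000 (C=7, D=3), p = 0.483333, fail to reject H0.
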